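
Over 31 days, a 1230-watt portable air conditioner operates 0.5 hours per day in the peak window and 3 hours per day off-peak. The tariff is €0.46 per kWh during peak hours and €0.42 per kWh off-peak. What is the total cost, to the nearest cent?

Peak energy = 1.23 kW × 0.5 h × 31 = 19.065 kWh
Off-peak energy = 1.23 kW × 3 h × 31 = 114.39 kWh
Cost = 19.065 × €0.46 + 114.39 × €0.42 = €8.7699 + €48.0438 = €56.81

€56.81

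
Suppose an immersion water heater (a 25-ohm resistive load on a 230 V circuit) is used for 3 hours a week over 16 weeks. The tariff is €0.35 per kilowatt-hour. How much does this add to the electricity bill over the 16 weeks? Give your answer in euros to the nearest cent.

€35.55

Power = V²/R = 230²/25 = 2116 W = 2.116 kW
Runtime = 3 h/week × 16 weeks = 48 h
Energy = 2.116 kW × 48 h = 101.568 kWh
Cost = 101.568 kWh × €0.35/kWh = €35.55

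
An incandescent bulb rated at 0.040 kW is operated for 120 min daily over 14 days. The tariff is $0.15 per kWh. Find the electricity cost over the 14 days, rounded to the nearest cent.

$0.17

Runtime = 120 min × 14 = 1680 min = 28 h
Energy = 0.04 kW × 28 h = 1.12 kWh
Cost = 1.12 kWh × $0.15/kWh = $0.17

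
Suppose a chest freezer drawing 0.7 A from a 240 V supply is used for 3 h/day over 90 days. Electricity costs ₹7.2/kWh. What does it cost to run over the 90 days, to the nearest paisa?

Power = 0.7 A × 240 V = 168 W = 0.168 kW
Runtime = 3 h/day × 90 days = 270 h
Energy = 0.168 kW × 270 h = 45.36 kWh
Cost = 45.36 kWh × ₹7.2/kWh = ₹326.59

₹326.59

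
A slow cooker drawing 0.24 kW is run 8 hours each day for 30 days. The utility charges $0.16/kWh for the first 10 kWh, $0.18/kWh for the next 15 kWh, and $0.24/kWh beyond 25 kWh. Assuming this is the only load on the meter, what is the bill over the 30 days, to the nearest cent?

$12.12

Runtime = 8 h/day × 30 days = 240 h
Energy = 0.24 kW × 240 h = 57.6 kWh
Tier 1 (0–10 kWh): 10 × $0.16 = $1.6
Tier 2 (10–25 kWh): 15 × $0.18 = $2.7
Above 25 kWh: 32.6 × $0.24 = $7.824
Bill = $12.12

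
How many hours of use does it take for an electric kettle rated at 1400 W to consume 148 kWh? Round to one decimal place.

Hours = 148 kWh ÷ 1.4 kW = 105.7 h

105.7 h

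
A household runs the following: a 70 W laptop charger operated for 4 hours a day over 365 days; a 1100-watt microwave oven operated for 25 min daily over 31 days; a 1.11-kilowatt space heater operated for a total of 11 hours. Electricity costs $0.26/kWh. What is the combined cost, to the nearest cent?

laptop charger: Runtime = 4 h/day × 365 days = 1460 h
laptop charger: 0.07 kW × 1460 h = 102.2 kWh
microwave oven: Runtime = 25 min × 31 = 775 min = 12.916666… h
microwave oven: 1.1 kW × 12.916666… h = 14.208333… kWh
space heater: 1.11 kW × 11 h = 12.21 kWh
Total energy = 128.618333… kWh
Cost = 128.618333… × $0.26 = $33.44

$33.44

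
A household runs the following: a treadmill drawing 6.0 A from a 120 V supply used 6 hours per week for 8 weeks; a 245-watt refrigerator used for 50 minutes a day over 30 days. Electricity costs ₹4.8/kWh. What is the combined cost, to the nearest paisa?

treadmill: Power = 6.0 A × 120 V = 720 W = 0.72 kW
treadmill: Runtime = 6 h/week × 8 weeks = 48 h
treadmill: 0.72 kW × 48 h = 34.56 kWh
refrigerator: Runtime = 50 min × 30 = 1500 min = 25 h
refrigerator: 0.245 kW × 25 h = 6.125 kWh
Total energy = 40.685 kWh
Cost = 40.685 × ₹4.8 = ₹195.29

₹195.29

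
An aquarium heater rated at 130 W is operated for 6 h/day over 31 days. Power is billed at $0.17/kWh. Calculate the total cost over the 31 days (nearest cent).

$4.11

Runtime = 6 h/day × 31 days = 186 h
Energy = 0.13 kW × 186 h = 24.18 kWh
Cost = 24.18 kWh × $0.17/kWh = $4.11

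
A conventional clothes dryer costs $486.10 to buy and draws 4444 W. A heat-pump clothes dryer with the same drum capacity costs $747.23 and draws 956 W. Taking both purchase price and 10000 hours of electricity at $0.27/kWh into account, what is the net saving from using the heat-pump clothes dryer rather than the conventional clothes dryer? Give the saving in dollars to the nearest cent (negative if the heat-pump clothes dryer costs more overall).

$9156.47

conventional clothes dryer: $486.10 + (4444/1000) kW × 10000 h × $0.27 = $486.10 + $11998.8 = $12484.9
heat-pump clothes dryer: $747.23 + (956/1000) kW × 10000 h × $0.27 = $747.23 + $2581.2 = $3328.43
Saving = $12484.9 − $3328.43 = $9156.47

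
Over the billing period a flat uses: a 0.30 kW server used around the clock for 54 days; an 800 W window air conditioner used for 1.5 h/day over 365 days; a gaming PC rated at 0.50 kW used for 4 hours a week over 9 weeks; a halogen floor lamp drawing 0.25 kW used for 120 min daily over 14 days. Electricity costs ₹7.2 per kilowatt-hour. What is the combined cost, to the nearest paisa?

server: Runtime = 24 h × 54 = 1296 h
server: 0.3 kW × 1296 h = 388.8 kWh
window air conditioner: Runtime = 1.5 h/day × 365 days = 547.5 h
window air conditioner: 0.8 kW × 547.5 h = 438 kWh
gaming PC: Runtime = 4 h/week × 9 weeks = 36 h
gaming PC: 0.5 kW × 36 h = 18 kWh
halogen floor lamp: Runtime = 120 min × 14 = 1680 min = 28 h
halogen floor lamp: 0.25 kW × 28 h = 7 kWh
Total energy = 851.8 kWh
Cost = 851.8 × ₹7.2 = ₹6132.96

₹6132.96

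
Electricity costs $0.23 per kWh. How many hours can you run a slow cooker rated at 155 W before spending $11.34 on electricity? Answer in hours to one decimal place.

Energy available = $11.34 ÷ $0.23/kWh = 49.3043 kWh
Hours = 49.3043 kWh ÷ 0.155 kW = 318.1 h

318.1 h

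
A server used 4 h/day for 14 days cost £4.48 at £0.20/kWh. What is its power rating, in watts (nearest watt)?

400 W

Energy = £4.48 ÷ £0.20/kWh = 22.4 kWh
Runtime = 4 h/day × 14 days = 56 h
Power = 22.4 kWh ÷ 56 h = 0.4 kW = 400 W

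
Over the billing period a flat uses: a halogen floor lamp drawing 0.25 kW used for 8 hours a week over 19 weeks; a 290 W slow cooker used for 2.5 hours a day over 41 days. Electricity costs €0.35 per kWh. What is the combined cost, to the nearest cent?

halogen floor lamp: Runtime = 8 h/week × 19 weeks = 152 h
halogen floor lamp: 0.25 kW × 152 h = 38 kWh
slow cooker: Runtime = 2.5 h/day × 41 days = 102.5 h
slow cooker: 0.29 kW × 102.5 h = 29.725 kWh
Total energy = 67.725 kWh
Cost = 67.725 × €0.35 = €23.70

€23.70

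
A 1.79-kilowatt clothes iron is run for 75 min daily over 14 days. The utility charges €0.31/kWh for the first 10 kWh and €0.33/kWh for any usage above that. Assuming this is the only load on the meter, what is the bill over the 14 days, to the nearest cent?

€10.14

Runtime = 75 min × 14 = 1050 min = 17.5 h
Energy = 1.79 kW × 17.5 h = 31.325 kWh
Tier 1 (0–10 kWh): 10 × €0.31 = €3.1
Above 10 kWh: 21.325 × €0.33 = €7.03725
Bill = €10.14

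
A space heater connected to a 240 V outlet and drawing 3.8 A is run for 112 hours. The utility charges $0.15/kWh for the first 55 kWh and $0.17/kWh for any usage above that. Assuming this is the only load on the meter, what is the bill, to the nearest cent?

$16.26

Power = 3.8 A × 240 V = 912 W = 0.912 kW
Energy = 0.912 kW × 112 h = 102.144 kWh
Tier 1 (0–55 kWh): 55 × $0.15 = $8.25
Above 55 kWh: 47.144 × $0.17 = $8.01448
Bill = $16.26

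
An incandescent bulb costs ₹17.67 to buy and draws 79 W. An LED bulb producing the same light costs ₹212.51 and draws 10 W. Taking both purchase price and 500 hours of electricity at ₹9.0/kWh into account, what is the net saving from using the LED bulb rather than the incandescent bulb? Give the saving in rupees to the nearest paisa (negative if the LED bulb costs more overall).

₹115.66

incandescent bulb: ₹17.67 + (79/1000) kW × 500 h × ₹9.0 = ₹17.67 + ₹355.5 = ₹373.17
LED bulb: ₹212.51 + (10/1000) kW × 500 h × ₹9.0 = ₹212.51 + ₹45 = ₹257.51
Saving = ₹373.17 − ₹257.51 = ₹115.66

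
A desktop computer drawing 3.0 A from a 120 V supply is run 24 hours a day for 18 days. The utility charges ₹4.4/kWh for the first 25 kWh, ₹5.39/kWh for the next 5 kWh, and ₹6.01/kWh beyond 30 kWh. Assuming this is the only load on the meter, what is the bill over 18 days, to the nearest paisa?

Power = 3.0 A × 120 V = 360 W = 0.36 kW
Runtime = 24 h × 18 = 432 h
Energy = 0.36 kW × 432 h = 155.52 kWh
Tier 1 (0–25 kWh): 25 × ₹4.4 = ₹110
Tier 2 (25–30 kWh): 5 × ₹5.39 = ₹26.95
Above 30 kWh: 125.52 × ₹6.01 = ₹754.3752
Bill = ₹891.33

₹891.33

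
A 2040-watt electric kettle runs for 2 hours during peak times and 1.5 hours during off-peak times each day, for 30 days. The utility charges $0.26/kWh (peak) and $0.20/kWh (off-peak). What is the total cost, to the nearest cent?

$50.18

Peak energy = 2.04 kW × 2 h × 30 = 122.4 kWh
Off-peak energy = 2.04 kW × 1.5 h × 30 = 91.8 kWh
Cost = 122.4 × $0.26 + 91.8 × $0.20 = $31.824 + $18.36 = $50.18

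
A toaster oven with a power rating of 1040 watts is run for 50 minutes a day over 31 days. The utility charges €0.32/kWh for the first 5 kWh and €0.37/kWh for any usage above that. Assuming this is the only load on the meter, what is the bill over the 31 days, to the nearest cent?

€9.69

Runtime = 50 min × 31 = 1550 min = 25.833333… h
Energy = 1.04 kW × 25.833333… h = 26.866666… kWh
Tier 1 (0–5 kWh): 5 × €0.32 = €1.6
Above 5 kWh: 21.866666… × €0.37 = €8.090666…
Bill = €9.69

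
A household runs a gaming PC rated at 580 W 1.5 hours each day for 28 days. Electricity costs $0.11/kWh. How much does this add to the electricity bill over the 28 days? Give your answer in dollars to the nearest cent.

$2.68

Runtime = 1.5 h/day × 28 days = 42 h
Energy = 0.58 kW × 42 h = 24.36 kWh
Cost = 24.36 kWh × $0.11/kWh = $2.68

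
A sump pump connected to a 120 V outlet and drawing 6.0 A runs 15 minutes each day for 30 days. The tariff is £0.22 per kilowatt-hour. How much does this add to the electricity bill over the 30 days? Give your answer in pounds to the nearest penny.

£1.19

Power = 6.0 A × 120 V = 720 W = 0.72 kW
Runtime = 15 min × 30 = 450 min = 7.5 h
Energy = 0.72 kW × 7.5 h = 5.4 kWh
Cost = 5.4 kWh × £0.22/kWh = £1.19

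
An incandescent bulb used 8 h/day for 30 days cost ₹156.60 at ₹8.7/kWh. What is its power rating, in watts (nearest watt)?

Energy = ₹156.60 ÷ ₹8.7/kWh = 18 kWh
Runtime = 8 h/day × 30 days = 240 h
Power = 18 kWh ÷ 240 h = 0.075 kW = 75 W

75 W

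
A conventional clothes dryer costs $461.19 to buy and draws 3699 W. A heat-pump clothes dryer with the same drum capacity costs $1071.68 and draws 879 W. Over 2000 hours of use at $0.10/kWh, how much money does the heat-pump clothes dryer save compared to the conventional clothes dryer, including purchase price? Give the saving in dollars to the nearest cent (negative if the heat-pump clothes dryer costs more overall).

conventional clothes dryer: $461.19 + (3699/1000) kW × 2000 h × $0.10 = $461.19 + $739.8 = $1200.99
heat-pump clothes dryer: $1071.68 + (879/1000) kW × 2000 h × $0.10 = $1071.68 + $175.8 = $1247.48
Saving = $1200.99 − $1247.48 = −$46.49

-$46.49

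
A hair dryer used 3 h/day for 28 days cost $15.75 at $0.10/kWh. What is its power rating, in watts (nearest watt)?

Energy = $15.75 ÷ $0.10/kWh = 157.5 kWh
Runtime = 3 h/day × 28 days = 84 h
Power = 157.5 kWh ÷ 84 h = 1.875 kW = 1875 W

1875 W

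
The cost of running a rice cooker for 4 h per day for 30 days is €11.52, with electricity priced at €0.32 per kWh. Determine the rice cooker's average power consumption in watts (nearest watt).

300 W

Energy = €11.52 ÷ €0.32/kWh = 36 kWh
Runtime = 4 h/day × 30 days = 120 h
Power = 36 kWh ÷ 120 h = 0.3 kW = 300 W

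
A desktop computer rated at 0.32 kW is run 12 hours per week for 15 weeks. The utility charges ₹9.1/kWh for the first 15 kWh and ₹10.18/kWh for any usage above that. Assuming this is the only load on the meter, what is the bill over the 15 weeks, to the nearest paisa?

Runtime = 12 h/week × 15 weeks = 180 h
Energy = 0.32 kW × 180 h = 57.6 kWh
Tier 1 (0–15 kWh): 15 × ₹9.1 = ₹136.5
Above 15 kWh: 42.6 × ₹10.18 = ₹433.668
Bill = ₹570.17

₹570.17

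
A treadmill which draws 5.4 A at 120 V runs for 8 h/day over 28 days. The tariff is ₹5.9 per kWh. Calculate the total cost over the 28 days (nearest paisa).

₹856.40

Power = 5.4 A × 120 V = 648 W = 0.648 kW
Runtime = 8 h/day × 28 days = 224 h
Energy = 0.648 kW × 224 h = 145.152 kWh
Cost = 145.152 kWh × ₹5.9/kWh = ₹856.40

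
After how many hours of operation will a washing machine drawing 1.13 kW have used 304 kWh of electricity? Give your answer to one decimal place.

269.0 h

Hours = 304 kWh ÷ 1.13 kW = 269.0 h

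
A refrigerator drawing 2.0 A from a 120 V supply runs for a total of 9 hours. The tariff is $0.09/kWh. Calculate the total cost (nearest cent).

$0.19

Power = 2.0 A × 120 V = 240 W = 0.24 kW
Energy = 0.24 kW × 9 h = 2.16 kWh
Cost = 2.16 kWh × $0.09/kWh = $0.19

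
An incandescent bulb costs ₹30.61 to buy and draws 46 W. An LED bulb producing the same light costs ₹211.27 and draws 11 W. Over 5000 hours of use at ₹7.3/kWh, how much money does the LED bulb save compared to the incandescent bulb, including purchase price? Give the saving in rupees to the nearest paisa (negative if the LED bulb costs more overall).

₹1096.84

incandescent bulb: ₹30.61 + (46/1000) kW × 5000 h × ₹7.3 = ₹30.61 + ₹1679 = ₹1709.61
LED bulb: ₹211.27 + (11/1000) kW × 5000 h × ₹7.3 = ₹211.27 + ₹401.5 = ₹612.77
Saving = ₹1709.61 − ₹612.77 = ₹1096.84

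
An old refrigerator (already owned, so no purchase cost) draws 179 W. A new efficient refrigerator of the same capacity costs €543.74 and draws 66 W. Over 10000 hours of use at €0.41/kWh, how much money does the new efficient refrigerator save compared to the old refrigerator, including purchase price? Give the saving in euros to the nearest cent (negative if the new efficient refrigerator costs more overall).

old refrigerator: €0.00 + (179/1000) kW × 10000 h × €0.41 = €0.00 + €733.9 = €733.9
new efficient refrigerator: €543.74 + (66/1000) kW × 10000 h × €0.41 = €543.74 + €270.6 = €814.34
Saving = €733.9 − €814.34 = −€80.44

-€80.44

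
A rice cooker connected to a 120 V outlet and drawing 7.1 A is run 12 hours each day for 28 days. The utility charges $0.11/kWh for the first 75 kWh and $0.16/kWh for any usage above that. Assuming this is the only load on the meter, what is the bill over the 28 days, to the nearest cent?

$42.05

Power = 7.1 A × 120 V = 852 W = 0.852 kW
Runtime = 12 h/day × 28 days = 336 h
Energy = 0.852 kW × 336 h = 286.272 kWh
Tier 1 (0–75 kWh): 75 × $0.11 = $8.25
Above 75 kWh: 211.272 × $0.16 = $33.80352
Bill = $42.05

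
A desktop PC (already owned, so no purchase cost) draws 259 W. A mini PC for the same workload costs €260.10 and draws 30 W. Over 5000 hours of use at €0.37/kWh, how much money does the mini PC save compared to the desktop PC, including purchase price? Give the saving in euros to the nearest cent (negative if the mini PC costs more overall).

desktop PC: €0.00 + (259/1000) kW × 5000 h × €0.37 = €0.00 + €479.15 = €479.15
mini PC: €260.10 + (30/1000) kW × 5000 h × €0.37 = €260.10 + €55.5 = €315.6
Saving = €479.15 − €315.6 = €163.55

€163.55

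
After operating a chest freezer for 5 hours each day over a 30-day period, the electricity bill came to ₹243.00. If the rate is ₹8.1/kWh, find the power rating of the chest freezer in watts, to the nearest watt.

200 W

Energy = ₹243.00 ÷ ₹8.1/kWh = 30 kWh
Runtime = 5 h/day × 30 days = 150 h
Power = 30 kWh ÷ 150 h = 0.2 kW = 200 W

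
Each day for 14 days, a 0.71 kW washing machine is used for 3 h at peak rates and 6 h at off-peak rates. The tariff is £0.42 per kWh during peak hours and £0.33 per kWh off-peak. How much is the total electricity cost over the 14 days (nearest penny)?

Peak energy = 0.71 kW × 3 h × 14 = 29.82 kWh
Off-peak energy = 0.71 kW × 6 h × 14 = 59.64 kWh
Cost = 29.82 × £0.42 + 59.64 × £0.33 = £12.5244 + £19.6812 = £32.21

£32.21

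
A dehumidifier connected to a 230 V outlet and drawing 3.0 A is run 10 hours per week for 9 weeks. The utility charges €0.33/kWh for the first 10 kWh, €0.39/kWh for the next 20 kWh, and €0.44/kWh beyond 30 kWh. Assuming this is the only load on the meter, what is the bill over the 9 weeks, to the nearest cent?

Power = 3.0 A × 230 V = 690 W = 0.69 kW
Runtime = 10 h/week × 9 weeks = 90 h
Energy = 0.69 kW × 90 h = 62.1 kWh
Tier 1 (0–10 kWh): 10 × €0.33 = €3.3
Tier 2 (10–30 kWh): 20 × €0.39 = €7.8
Above 30 kWh: 32.1 × €0.44 = €14.124
Bill = €25.22

€25.22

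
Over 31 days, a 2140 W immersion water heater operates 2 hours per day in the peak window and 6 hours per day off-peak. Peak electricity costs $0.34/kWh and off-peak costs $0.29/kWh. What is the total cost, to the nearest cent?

Peak energy = 2.14 kW × 2 h × 31 = 132.68 kWh
Off-peak energy = 2.14 kW × 6 h × 31 = 398.04 kWh
Cost = 132.68 × $0.34 + 398.04 × $0.29 = $45.1112 + $115.4316 = $160.54

$160.54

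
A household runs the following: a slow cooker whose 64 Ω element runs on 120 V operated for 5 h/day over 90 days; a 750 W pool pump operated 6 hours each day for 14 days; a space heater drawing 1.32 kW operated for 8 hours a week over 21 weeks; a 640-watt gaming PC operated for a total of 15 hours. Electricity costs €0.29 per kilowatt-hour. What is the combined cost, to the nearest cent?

€114.73

slow cooker: Power = V²/R = 120²/64 = 225 W = 0.225 kW
slow cooker: Runtime = 5 h/day × 90 days = 450 h
slow cooker: 0.225 kW × 450 h = 101.25 kWh
pool pump: Runtime = 6 h/day × 14 days = 84 h
pool pump: 0.75 kW × 84 h = 63 kWh
space heater: Runtime = 8 h/week × 21 weeks = 168 h
space heater: 1.32 kW × 168 h = 221.76 kWh
gaming PC: 0.64 kW × 15 h = 9.6 kWh
Total energy = 395.61 kWh
Cost = 395.61 × €0.29 = €114.73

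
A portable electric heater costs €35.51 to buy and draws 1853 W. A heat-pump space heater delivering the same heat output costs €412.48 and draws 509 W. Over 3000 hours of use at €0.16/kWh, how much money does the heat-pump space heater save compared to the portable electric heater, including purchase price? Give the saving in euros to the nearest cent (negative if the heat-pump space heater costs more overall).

portable electric heater: €35.51 + (1853/1000) kW × 3000 h × €0.16 = €35.51 + €889.44 = €924.95
heat-pump space heater: €412.48 + (509/1000) kW × 3000 h × €0.16 = €412.48 + €244.32 = €656.8
Saving = €924.95 − €656.8 = €268.15

€268.15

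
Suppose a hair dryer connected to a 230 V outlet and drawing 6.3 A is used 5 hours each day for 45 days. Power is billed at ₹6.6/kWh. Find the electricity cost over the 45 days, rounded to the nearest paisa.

₹2151.77

Power = 6.3 A × 230 V = 1449 W = 1.449 kW
Runtime = 5 h/day × 45 days = 225 h
Energy = 1.449 kW × 225 h = 326.025 kWh
Cost = 326.025 kWh × ₹6.6/kWh = ₹2151.77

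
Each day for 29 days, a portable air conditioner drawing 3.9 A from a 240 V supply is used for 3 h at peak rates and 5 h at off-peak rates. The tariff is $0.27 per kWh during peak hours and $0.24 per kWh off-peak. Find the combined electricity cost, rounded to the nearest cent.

$54.56

Power = 3.9 A × 240 V = 936 W = 0.936 kW
Peak energy = 0.936 kW × 3 h × 29 = 81.432 kWh
Off-peak energy = 0.936 kW × 5 h × 29 = 135.72 kWh
Cost = 81.432 × $0.27 + 135.72 × $0.24 = $21.98664 + $32.5728 = $54.56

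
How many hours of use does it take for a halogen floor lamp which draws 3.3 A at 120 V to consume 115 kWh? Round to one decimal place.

290.4 h

Power = 3.3 A × 120 V = 396 W = 0.396 kW
Hours = 115 kWh ÷ 0.396 kW = 290.4 h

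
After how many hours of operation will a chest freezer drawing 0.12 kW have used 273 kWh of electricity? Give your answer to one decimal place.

Hours = 273 kWh ÷ 0.12 kW = 2275.0 h

2275.0 h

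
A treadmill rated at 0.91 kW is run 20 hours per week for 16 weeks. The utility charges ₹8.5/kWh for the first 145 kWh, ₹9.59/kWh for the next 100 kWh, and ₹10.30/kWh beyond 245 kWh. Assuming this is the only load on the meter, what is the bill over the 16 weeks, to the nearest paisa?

Runtime = 20 h/week × 16 weeks = 320 h
Energy = 0.91 kW × 320 h = 291.2 kWh
Tier 1 (0–145 kWh): 145 × ₹8.5 = ₹1232.5
Tier 2 (145–245 kWh): 100 × ₹9.59 = ₹959
Above 245 kWh: 46.2 × ₹10.30 = ₹475.86
Bill = ₹2667.36

₹2667.36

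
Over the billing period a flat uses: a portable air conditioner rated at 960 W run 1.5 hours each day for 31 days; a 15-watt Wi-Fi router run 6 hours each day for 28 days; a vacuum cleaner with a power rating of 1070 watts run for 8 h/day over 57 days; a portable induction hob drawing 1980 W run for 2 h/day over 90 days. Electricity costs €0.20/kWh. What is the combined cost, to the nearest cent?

portable air conditioner: Runtime = 1.5 h/day × 31 days = 46.5 h
portable air conditioner: 0.96 kW × 46.5 h = 44.64 kWh
Wi-Fi router: Runtime = 6 h/day × 28 days = 168 h
Wi-Fi router: 0.015 kW × 168 h = 2.52 kWh
vacuum cleaner: Runtime = 8 h/day × 57 days = 456 h
vacuum cleaner: 1.07 kW × 456 h = 487.92 kWh
portable induction hob: Runtime = 2 h/day × 90 days = 180 h
portable induction hob: 1.98 kW × 180 h = 356.4 kWh
Total energy = 891.48 kWh
Cost = 891.48 × €0.20 = €178.30

€178.30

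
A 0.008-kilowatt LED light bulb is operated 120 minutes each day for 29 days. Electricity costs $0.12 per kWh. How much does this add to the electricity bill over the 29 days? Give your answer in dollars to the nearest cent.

Runtime = 120 min × 29 = 3480 min = 58 h
Energy = 0.008 kW × 58 h = 0.464 kWh
Cost = 0.464 kWh × $0.12/kWh = $0.06

$0.06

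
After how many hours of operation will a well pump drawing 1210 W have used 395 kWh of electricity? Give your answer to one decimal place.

326.4 h

Hours = 395 kWh ÷ 1.21 kW = 326.4 h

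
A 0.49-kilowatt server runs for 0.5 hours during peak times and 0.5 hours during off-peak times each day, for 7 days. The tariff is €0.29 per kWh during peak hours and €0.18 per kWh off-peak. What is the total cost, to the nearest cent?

€0.81

Peak energy = 0.49 kW × 0.5 h × 7 = 1.715 kWh
Off-peak energy = 0.49 kW × 0.5 h × 7 = 1.715 kWh
Cost = 1.715 × €0.29 + 1.715 × €0.18 = €0.49735 + €0.3087 = €0.81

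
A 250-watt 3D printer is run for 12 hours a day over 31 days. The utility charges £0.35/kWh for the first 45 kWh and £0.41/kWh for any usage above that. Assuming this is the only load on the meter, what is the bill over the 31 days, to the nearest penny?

Runtime = 12 h/day × 31 days = 372 h
Energy = 0.25 kW × 372 h = 93 kWh
Tier 1 (0–45 kWh): 45 × £0.35 = £15.75
Above 45 kWh: 48 × £0.41 = £19.68
Bill = £35.43

£35.43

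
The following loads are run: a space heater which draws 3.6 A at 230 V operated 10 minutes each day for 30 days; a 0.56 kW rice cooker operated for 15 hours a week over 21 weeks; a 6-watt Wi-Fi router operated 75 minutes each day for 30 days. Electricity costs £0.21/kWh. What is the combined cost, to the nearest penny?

space heater: Power = 3.6 A × 230 V = 828 W = 0.828 kW
space heater: Runtime = 10 min × 30 = 300 min = 5 h
space heater: 0.828 kW × 5 h = 4.14 kWh
rice cooker: Runtime = 15 h/week × 21 weeks = 315 h
rice cooker: 0.56 kW × 315 h = 176.4 kWh
Wi-Fi router: Runtime = 75 min × 30 = 2250 min = 37.5 h
Wi-Fi router: 0.006 kW × 37.5 h = 0.225 kWh
Total energy = 180.765 kWh
Cost = 180.765 × £0.21 = £37.96

£37.96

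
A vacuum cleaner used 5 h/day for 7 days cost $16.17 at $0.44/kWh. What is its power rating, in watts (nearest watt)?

1050 W

Energy = $16.17 ÷ $0.44/kWh = 36.75 kWh
Runtime = 5 h/day × 7 days = 35 h
Power = 36.75 kWh ÷ 35 h = 1.05 kW = 1050 W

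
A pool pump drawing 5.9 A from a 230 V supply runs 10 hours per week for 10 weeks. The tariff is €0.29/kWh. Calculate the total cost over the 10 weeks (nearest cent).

€39.35

Power = 5.9 A × 230 V = 1357 W = 1.357 kW
Runtime = 10 h/week × 10 weeks = 100 h
Energy = 1.357 kW × 100 h = 135.7 kWh
Cost = 135.7 kWh × €0.29/kWh = €39.35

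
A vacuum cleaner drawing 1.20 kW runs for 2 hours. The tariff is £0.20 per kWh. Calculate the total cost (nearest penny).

£0.48

Energy = 1.2 kW × 2 h = 2.4 kWh
Cost = 2.4 kWh × £0.20/kWh = £0.48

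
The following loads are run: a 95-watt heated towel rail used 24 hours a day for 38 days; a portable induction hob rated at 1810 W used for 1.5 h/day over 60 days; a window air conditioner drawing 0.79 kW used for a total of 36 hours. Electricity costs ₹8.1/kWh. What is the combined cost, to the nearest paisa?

heated towel rail: Runtime = 24 h × 38 = 912 h
heated towel rail: 0.095 kW × 912 h = 86.64 kWh
portable induction hob: Runtime = 1.5 h/day × 60 days = 90 h
portable induction hob: 1.81 kW × 90 h = 162.9 kWh
window air conditioner: 0.79 kW × 36 h = 28.44 kWh
Total energy = 277.98 kWh
Cost = 277.98 × ₹8.1 = ₹2251.64

₹2251.64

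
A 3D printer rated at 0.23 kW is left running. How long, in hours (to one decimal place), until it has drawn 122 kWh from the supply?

Hours = 122 kWh ÷ 0.23 kW = 530.4 h

530.4 h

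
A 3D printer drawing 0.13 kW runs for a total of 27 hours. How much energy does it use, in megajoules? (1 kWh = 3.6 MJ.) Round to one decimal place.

12.6 MJ

Energy = 0.13 kW × 27 h = 3.51 kWh
= 3.51 × 3.6 MJ = 12.6 MJ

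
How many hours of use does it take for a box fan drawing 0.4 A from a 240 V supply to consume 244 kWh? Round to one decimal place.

2541.7 h

Power = 0.4 A × 240 V = 96 W = 0.096 kW
Hours = 244 kWh ÷ 0.096 kW = 2541.7 h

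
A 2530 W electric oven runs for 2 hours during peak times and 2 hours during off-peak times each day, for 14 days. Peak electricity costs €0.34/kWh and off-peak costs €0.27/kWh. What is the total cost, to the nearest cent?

Peak energy = 2.53 kW × 2 h × 14 = 70.84 kWh
Off-peak energy = 2.53 kW × 2 h × 14 = 70.84 kWh
Cost = 70.84 × €0.34 + 70.84 × €0.27 = €24.0856 + €19.1268 = €43.21

€43.21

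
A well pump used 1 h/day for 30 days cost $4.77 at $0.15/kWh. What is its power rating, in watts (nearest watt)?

1060 W

Energy = $4.77 ÷ $0.15/kWh = 31.8 kWh
Runtime = 1 h/day × 30 days = 30 h
Power = 31.8 kWh ÷ 30 h = 1.06 kW = 1060 W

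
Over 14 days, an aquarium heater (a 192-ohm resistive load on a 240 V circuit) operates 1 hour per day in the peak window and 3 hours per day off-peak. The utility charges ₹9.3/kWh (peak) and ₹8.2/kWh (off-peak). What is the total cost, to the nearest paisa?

Power = V²/R = 240²/192 = 300 W = 0.3 kW
Peak energy = 0.3 kW × 1 h × 14 = 4.2 kWh
Off-peak energy = 0.3 kW × 3 h × 14 = 12.6 kWh
Cost = 4.2 × ₹9.3 + 12.6 × ₹8.2 = ₹39.06 + ₹103.32 = ₹142.38

₹142.38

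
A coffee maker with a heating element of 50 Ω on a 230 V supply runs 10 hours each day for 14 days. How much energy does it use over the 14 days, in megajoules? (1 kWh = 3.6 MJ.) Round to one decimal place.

Power = V²/R = 230²/50 = 1058 W = 1.058 kW
Runtime = 10 h/day × 14 days = 140 h
Energy = 1.058 kW × 140 h = 148.12 kWh
= 148.12 × 3.6 MJ = 533.2 MJ

533.2 MJ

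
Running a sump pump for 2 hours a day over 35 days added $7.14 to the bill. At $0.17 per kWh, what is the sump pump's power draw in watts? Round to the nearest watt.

Energy = $7.14 ÷ $0.17/kWh = 42 kWh
Runtime = 2 h/day × 35 days = 70 h
Power = 42 kWh ÷ 70 h = 0.6 kW = 600 W

600 W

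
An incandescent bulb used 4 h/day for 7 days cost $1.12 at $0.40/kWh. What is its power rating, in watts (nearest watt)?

Energy = $1.12 ÷ $0.40/kWh = 2.8 kWh
Runtime = 4 h/day × 7 days = 28 h
Power = 2.8 kWh ÷ 28 h = 0.1 kW = 100 W

100 W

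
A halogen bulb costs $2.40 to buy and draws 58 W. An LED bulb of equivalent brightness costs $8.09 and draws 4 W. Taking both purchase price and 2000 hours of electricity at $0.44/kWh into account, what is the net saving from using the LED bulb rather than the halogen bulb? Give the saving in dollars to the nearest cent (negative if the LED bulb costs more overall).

$41.83

halogen bulb: $2.40 + (58/1000) kW × 2000 h × $0.44 = $2.40 + $51.04 = $53.44
LED bulb: $8.09 + (4/1000) kW × 2000 h × $0.44 = $8.09 + $3.52 = $11.61
Saving = $53.44 − $11.61 = $41.83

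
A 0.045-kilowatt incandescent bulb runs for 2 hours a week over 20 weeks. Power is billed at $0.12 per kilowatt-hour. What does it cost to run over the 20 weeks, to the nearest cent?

Runtime = 2 h/week × 20 weeks = 40 h
Energy = 0.045 kW × 40 h = 1.8 kWh
Cost = 1.8 kWh × $0.12/kWh = $0.22

$0.22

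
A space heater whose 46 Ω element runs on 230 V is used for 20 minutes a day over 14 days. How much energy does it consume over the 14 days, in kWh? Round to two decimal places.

Power = V²/R = 230²/46 = 1150 W = 1.15 kW
Runtime = 20 min × 14 = 280 min = 4.666666… h
Energy = 1.15 kW × 4.666666… h = 5.366666… kWh ≈ 5.37 kWh

5.37 kWh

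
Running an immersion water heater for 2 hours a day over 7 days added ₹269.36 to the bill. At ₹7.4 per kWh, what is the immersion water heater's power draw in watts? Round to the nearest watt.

Energy = ₹269.36 ÷ ₹7.4/kWh = 36.4 kWh
Runtime = 2 h/day × 7 days = 14 h
Power = 36.4 kWh ÷ 14 h = 2.6 kW = 2600 W

2600 W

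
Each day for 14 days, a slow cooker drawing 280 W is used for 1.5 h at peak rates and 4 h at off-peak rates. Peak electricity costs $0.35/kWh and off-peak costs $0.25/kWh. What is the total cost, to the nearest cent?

Peak energy = 0.28 kW × 1.5 h × 14 = 5.88 kWh
Off-peak energy = 0.28 kW × 4 h × 14 = 15.68 kWh
Cost = 5.88 × $0.35 + 15.68 × $0.25 = $2.058 + $3.92 = $5.98

$5.98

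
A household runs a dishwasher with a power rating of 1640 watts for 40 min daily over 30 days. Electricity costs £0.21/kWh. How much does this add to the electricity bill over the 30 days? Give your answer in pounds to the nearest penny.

Runtime = 40 min × 30 = 1200 min = 20 h
Energy = 1.64 kW × 20 h = 32.8 kWh
Cost = 32.8 kWh × £0.21/kWh = £6.89

£6.89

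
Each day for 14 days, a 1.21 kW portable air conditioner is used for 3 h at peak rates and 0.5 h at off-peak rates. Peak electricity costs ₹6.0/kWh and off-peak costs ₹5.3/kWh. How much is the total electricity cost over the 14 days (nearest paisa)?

₹349.81

Peak energy = 1.21 kW × 3 h × 14 = 50.82 kWh
Off-peak energy = 1.21 kW × 0.5 h × 14 = 8.47 kWh
Cost = 50.82 × ₹6.0 + 8.47 × ₹5.3 = ₹304.92 + ₹44.891 = ₹349.81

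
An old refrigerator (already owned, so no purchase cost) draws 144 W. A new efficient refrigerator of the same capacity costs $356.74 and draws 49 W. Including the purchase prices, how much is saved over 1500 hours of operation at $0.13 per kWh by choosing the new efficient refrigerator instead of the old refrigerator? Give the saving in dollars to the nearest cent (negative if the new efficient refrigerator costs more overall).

-$338.22

old refrigerator: $0.00 + (144/1000) kW × 1500 h × $0.13 = $0.00 + $28.08 = $28.08
new efficient refrigerator: $356.74 + (49/1000) kW × 1500 h × $0.13 = $356.74 + $9.555 = $366.295
Saving = $28.08 − $366.295 = −$338.215 → -$338.22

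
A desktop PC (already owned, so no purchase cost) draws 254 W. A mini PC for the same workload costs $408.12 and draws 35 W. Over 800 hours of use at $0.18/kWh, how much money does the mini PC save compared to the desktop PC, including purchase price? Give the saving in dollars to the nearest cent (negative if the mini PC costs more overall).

desktop PC: $0.00 + (254/1000) kW × 800 h × $0.18 = $0.00 + $36.576 = $36.576
mini PC: $408.12 + (35/1000) kW × 800 h × $0.18 = $408.12 + $5.04 = $413.16
Saving = $36.576 − $413.16 = −$376.584 → -$376.58

-$376.58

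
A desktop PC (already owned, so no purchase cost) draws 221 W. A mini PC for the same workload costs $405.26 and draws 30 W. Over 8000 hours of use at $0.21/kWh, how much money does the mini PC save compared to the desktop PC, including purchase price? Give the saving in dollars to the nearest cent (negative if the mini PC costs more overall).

-$84.38

desktop PC: $0.00 + (221/1000) kW × 8000 h × $0.21 = $0.00 + $371.28 = $371.28
mini PC: $405.26 + (30/1000) kW × 8000 h × $0.21 = $405.26 + $50.4 = $455.66
Saving = $371.28 − $455.66 = −$84.38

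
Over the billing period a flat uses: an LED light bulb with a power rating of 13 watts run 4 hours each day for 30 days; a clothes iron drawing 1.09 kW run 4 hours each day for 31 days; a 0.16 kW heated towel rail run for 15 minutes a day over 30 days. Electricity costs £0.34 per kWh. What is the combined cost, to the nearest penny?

£46.89

LED light bulb: Runtime = 4 h/day × 30 days = 120 h
LED light bulb: 0.013 kW × 120 h = 1.56 kWh
clothes iron: Runtime = 4 h/day × 31 days = 124 h
clothes iron: 1.09 kW × 124 h = 135.16 kWh
heated towel rail: Runtime = 15 min × 30 = 450 min = 7.5 h
heated towel rail: 0.16 kW × 7.5 h = 1.2 kWh
Total energy = 137.92 kWh
Cost = 137.92 × £0.34 = £46.89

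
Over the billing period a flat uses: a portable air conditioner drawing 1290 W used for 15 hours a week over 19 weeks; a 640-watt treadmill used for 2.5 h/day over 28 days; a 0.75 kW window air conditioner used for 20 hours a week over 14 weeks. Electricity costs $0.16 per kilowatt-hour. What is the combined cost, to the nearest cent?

$99.59

portable air conditioner: Runtime = 15 h/week × 19 weeks = 285 h
portable air conditioner: 1.29 kW × 285 h = 367.65 kWh
treadmill: Runtime = 2.5 h/day × 28 days = 70 h
treadmill: 0.64 kW × 70 h = 44.8 kWh
window air conditioner: Runtime = 20 h/week × 14 weeks = 280 h
window air conditioner: 0.75 kW × 280 h = 210 kWh
Total energy = 622.45 kWh
Cost = 622.45 × $0.16 = $99.59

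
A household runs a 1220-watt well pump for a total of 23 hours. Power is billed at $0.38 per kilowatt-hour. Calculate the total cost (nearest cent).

Energy = 1.22 kW × 23 h = 28.06 kWh
Cost = 28.06 kWh × $0.38/kWh = $10.66

$10.66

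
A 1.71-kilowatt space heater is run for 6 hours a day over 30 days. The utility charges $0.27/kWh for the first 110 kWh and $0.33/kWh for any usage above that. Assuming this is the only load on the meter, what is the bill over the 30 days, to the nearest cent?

Runtime = 6 h/day × 30 days = 180 h
Energy = 1.71 kW × 180 h = 307.8 kWh
Tier 1 (0–110 kWh): 110 × $0.27 = $29.7
Above 110 kWh: 197.8 × $0.33 = $65.274
Bill = $94.97

$94.97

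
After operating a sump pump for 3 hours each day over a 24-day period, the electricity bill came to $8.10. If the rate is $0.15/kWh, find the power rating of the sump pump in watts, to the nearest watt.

Energy = $8.10 ÷ $0.15/kWh = 54 kWh
Runtime = 3 h/day × 24 days = 72 h
Power = 54 kWh ÷ 72 h = 0.75 kW = 750 W

750 W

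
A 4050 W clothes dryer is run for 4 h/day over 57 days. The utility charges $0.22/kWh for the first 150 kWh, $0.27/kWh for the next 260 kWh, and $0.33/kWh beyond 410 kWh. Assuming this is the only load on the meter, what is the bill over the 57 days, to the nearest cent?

Runtime = 4 h/day × 57 days = 228 h
Energy = 4.05 kW × 228 h = 923.4 kWh
Tier 1 (0–150 kWh): 150 × $0.22 = $33
Tier 2 (150–410 kWh): 260 × $0.27 = $70.2
Above 410 kWh: 513.4 × $0.33 = $169.422
Bill = $272.62

$272.62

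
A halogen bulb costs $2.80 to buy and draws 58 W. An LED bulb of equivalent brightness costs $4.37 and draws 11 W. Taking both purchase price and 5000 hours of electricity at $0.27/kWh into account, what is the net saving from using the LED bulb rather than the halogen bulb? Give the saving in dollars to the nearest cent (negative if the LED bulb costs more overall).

halogen bulb: $2.80 + (58/1000) kW × 5000 h × $0.27 = $2.80 + $78.3 = $81.1
LED bulb: $4.37 + (11/1000) kW × 5000 h × $0.27 = $4.37 + $14.85 = $19.22
Saving = $81.1 − $19.22 = $61.88

$61.88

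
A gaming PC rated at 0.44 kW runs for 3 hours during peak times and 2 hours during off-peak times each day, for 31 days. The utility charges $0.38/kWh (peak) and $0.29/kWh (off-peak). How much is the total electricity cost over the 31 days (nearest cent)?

Peak energy = 0.44 kW × 3 h × 31 = 40.92 kWh
Off-peak energy = 0.44 kW × 2 h × 31 = 27.28 kWh
Cost = 40.92 × $0.38 + 27.28 × $0.29 = $15.5496 + $7.9112 = $23.46

$23.46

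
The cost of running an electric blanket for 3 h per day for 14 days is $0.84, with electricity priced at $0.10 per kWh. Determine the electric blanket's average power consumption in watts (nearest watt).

200 W

Energy = $0.84 ÷ $0.10/kWh = 8.4 kWh
Runtime = 3 h/day × 14 days = 42 h
Power = 8.4 kWh ÷ 42 h = 0.2 kW = 200 W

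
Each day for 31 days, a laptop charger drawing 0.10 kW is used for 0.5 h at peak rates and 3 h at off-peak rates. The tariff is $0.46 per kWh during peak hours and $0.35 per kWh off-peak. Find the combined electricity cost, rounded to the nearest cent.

Peak energy = 0.1 kW × 0.5 h × 31 = 1.55 kWh
Off-peak energy = 0.1 kW × 3 h × 31 = 9.3 kWh
Cost = 1.55 × $0.46 + 9.3 × $0.35 = $0.713 + $3.255 = $3.97

$3.97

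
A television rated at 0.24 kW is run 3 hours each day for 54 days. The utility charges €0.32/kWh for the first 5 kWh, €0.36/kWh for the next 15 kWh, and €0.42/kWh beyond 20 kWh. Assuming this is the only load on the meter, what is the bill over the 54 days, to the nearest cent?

Runtime = 3 h/day × 54 days = 162 h
Energy = 0.24 kW × 162 h = 38.88 kWh
Tier 1 (0–5 kWh): 5 × €0.32 = €1.6
Tier 2 (5–20 kWh): 15 × €0.36 = €5.4
Above 20 kWh: 18.88 × €0.42 = €7.9296
Bill = €14.93

€14.93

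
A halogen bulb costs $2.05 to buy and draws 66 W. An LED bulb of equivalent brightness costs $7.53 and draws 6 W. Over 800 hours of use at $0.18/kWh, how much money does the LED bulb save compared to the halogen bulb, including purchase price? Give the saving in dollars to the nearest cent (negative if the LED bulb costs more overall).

halogen bulb: $2.05 + (66/1000) kW × 800 h × $0.18 = $2.05 + $9.504 = $11.554
LED bulb: $7.53 + (6/1000) kW × 800 h × $0.18 = $7.53 + $0.864 = $8.394
Saving = $11.554 − $8.394 = $3.16

$3.16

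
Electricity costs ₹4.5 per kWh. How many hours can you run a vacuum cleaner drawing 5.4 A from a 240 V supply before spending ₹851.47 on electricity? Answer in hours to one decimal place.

146.0 h

Power = 5.4 A × 240 V = 1296 W = 1.296 kW
Energy available = ₹851.47 ÷ ₹4.5/kWh = 189.2156 kWh
Hours = 189.2156 kWh ÷ 1.296 kW = 146.0 h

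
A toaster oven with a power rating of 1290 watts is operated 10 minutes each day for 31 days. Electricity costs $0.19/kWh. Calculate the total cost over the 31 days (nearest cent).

$1.27

Runtime = 10 min × 31 = 310 min = 5.166666… h
Energy = 1.29 kW × 5.166666… h = 6.665 kWh
Cost = 6.665 kWh × $0.19/kWh = $1.27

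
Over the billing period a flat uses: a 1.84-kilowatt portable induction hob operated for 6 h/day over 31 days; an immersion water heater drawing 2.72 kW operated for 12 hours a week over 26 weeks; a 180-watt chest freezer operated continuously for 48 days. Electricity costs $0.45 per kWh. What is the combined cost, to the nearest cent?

portable induction hob: Runtime = 6 h/day × 31 days = 186 h
portable induction hob: 1.84 kW × 186 h = 342.24 kWh
immersion water heater: Runtime = 12 h/week × 26 weeks = 312 h
immersion water heater: 2.72 kW × 312 h = 848.64 kWh
chest freezer: Runtime = 24 h × 48 = 1152 h
chest freezer: 0.18 kW × 1152 h = 207.36 kWh
Total energy = 1398.24 kWh
Cost = 1398.24 × $0.45 = $629.21

$629.21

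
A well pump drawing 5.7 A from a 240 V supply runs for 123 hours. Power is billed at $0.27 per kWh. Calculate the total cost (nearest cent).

$45.43

Power = 5.7 A × 240 V = 1368 W = 1.368 kW
Energy = 1.368 kW × 123 h = 168.264 kWh
Cost = 168.264 kWh × $0.27/kWh = $45.43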